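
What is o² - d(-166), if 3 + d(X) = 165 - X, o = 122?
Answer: 14556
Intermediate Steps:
d(X) = 162 - X (d(X) = -3 + (165 - X) = 162 - X)
o² - d(-166) = 122² - (162 - 1*(-166)) = 14884 - (162 + 166) = 14884 - 1*328 = 14884 - 328 = 14556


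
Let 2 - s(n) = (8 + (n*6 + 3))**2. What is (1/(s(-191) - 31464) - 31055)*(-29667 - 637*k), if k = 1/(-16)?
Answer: 9713659709678255/10557496 ≈ 9.2007e+8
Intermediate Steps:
k = -1/16 ≈ -0.062500
s(n) = 2 - (11 + 6*n)**2 (s(n) = 2 - (8 + (n*6 + 3))**2 = 2 - (8 + (6*n + 3))**2 = 2 - (8 + (3 + 6*n))**2 = 2 - (11 + 6*n)**2)
(1/(s(-191) - 31464) - 31055)*(-29667 - 637*k) = (1/((2 - (11 + 6*(-191))**2) - 31464) - 31055)*(-29667 - 637*(-1/16)) = (1/((2 - (11 - 1146)**2) - 31464) - 31055)*(-29667 + 637/16) = (1/((2 - 1*(-1135)**2) - 31464) - 31055)*(-474035/16) = (1/((2 - 1*1288225) - 31464) - 31055)*(-474035/16) = (1/((2 - 1288225) - 31464) - 31055)*(-474035/16) = (1/(-1288223 - 31464) - 31055)*(-474035/16) = (1/(-1319687) - 31055)*(-474035/16) = (-1/1319687 - 31055)*(-474035/16) = -40982879786/1319687*(-474035/16) = 9713659709678255/10557496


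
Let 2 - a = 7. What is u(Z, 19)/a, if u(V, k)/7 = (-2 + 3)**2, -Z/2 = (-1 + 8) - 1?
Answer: -7/5 ≈ -1.4000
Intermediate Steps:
a = -5 (a = 2 - 1*7 = 2 - 7 = -5)
Z = -12 (Z = -2*((-1 + 8) - 1) = -2*(7 - 1) = -2*6 = -12)
u(V, k) = 7 (u(V, k) = 7*(-2 + 3)**2 = 7*1**2 = 7*1 = 7)
u(Z, 19)/a = 7/(-5) = 7*(-1/5) = -7/5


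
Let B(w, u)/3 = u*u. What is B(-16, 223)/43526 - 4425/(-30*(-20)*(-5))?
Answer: 4267757/870520 ≈ 4.9025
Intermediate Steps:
B(w, u) = 3*u² (B(w, u) = 3*(u*u) = 3*u²)
B(-16, 223)/43526 - 4425/(-30*(-20)*(-5)) = (3*223²)/43526 - 4425/(-30*(-20)*(-5)) = (3*49729)*(1/43526) - 4425/(600*(-5)) = 149187*(1/43526) - 4425/(-3000) = 149187/43526 - 4425*(-1/3000) = 149187/43526 + 59/40 = 4267757/870520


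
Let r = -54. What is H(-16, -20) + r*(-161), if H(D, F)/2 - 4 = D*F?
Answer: 9342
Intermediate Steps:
H(D, F) = 8 + 2*D*F (H(D, F) = 8 + 2*(D*F) = 8 + 2*D*F)
H(-16, -20) + r*(-161) = (8 + 2*(-16)*(-20)) - 54*(-161) = (8 + 640) + 8694 = 648 + 8694 = 9342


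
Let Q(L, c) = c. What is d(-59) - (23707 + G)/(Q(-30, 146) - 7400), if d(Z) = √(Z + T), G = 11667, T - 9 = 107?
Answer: 17687/3627 + √57 ≈ 12.426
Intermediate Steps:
T = 116 (T = 9 + 107 = 116)
d(Z) = √(116 + Z) (d(Z) = √(Z + 116) = √(116 + Z))
d(-59) - (23707 + G)/(Q(-30, 146) - 7400) = √(116 - 59) - (23707 + 11667)/(146 - 7400) = √57 - 35374/(-7254) = √57 - 35374*(-1)/7254 = √57 - 1*(-17687/3627) = √57 + 17687/3627 = 17687/3627 + √57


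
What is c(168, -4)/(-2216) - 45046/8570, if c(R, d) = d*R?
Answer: -5878931/1186945 ≈ -4.9530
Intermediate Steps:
c(R, d) = R*d
c(168, -4)/(-2216) - 45046/8570 = (168*(-4))/(-2216) - 45046/8570 = -672*(-1/2216) - 45046*1/8570 = 84/277 - 22523/4285 = -5878931/1186945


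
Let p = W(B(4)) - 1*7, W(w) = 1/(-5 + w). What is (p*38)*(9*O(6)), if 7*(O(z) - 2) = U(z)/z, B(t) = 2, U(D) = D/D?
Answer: -35530/7 ≈ -5075.7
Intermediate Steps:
U(D) = 1
O(z) = 2 + 1/(7*z) (O(z) = 2 + (1/z)/7 = 2 + 1/(7*z))
p = -22/3 (p = 1/(-5 + 2) - 1*7 = 1/(-3) - 7 = -⅓ - 7 = -22/3 ≈ -7.3333)
(p*38)*(9*O(6)) = (-22/3*38)*(9*(2 + (⅐)/6)) = -2508*(2 + (⅐)*(⅙)) = -2508*(2 + 1/42) = -2508*85/42 = -836/3*255/14 = -35530/7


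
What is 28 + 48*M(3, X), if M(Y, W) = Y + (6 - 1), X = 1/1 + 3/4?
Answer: 412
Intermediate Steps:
X = 7/4 (X = 1*1 + 3*(1/4) = 1 + 3/4 = 7/4 ≈ 1.7500)
M(Y, W) = 5 + Y (M(Y, W) = Y + 5 = 5 + Y)
28 + 48*M(3, X) = 28 + 48*(5 + 3) = 28 + 48*8 = 28 + 384 = 412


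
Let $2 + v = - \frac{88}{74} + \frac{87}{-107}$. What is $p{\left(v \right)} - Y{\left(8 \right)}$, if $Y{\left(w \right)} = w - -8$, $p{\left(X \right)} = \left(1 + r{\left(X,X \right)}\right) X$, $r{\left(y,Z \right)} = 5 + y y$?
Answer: $- \frac{6461039978059}{62052103079} \approx -104.12$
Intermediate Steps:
$r{\left(y,Z \right)} = 5 + y^{2}$
$v = - \frac{15845}{3959}$ ($v = -2 + \left(- \frac{88}{74} + \frac{87}{-107}\right) = -2 + \left(\left(-88\right) \frac{1}{74} + 87 \left(- \frac{1}{107}\right)\right) = -2 - \frac{7927}{3959} = - \frac{15845}{3959} \approx -4.0023$)
$p{\left(X \right)} = X \left(6 + X^{2}\right)$ ($p{\left(X \right)} = \left(1 + \left(5 + X^{2}\right)\right) X = \left(6 + X^{2}\right) X = X \left(6 + X^{2}\right)$)
$Y{\left(w \right)} = 8 + w$ ($Y{\left(w \right)} = w + 8 = 8 + w$)
$p{\left(v \right)} - Y{\left(8 \right)} = - \frac{15845 \left(6 + \left(- \frac{15845}{3959}\right)^{2}\right)}{3959} - \left(8 + 8\right) = - \frac{15845 \left(6 + \frac{251064025}{15673681}\right)}{3959} - 16 = \left(- \frac{15845}{3959}\right) \frac{345106111}{15673681} - 16 = - \frac{5468206328795}{62052103079} - 16 = - \frac{6461039978059}{62052103079}$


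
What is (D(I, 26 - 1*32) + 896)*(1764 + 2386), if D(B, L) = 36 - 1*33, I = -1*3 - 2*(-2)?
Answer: 3730850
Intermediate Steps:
I = 1 (I = -3 + 4 = 1)
D(B, L) = 3 (D(B, L) = 36 - 33 = 3)
(D(I, 26 - 1*32) + 896)*(1764 + 2386) = (3 + 896)*(1764 + 2386) = 899*4150 = 3730850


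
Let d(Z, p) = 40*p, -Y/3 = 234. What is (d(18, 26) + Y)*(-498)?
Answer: -168324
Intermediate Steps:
Y = -702 (Y = -3*234 = -702)
(d(18, 26) + Y)*(-498) = (40*26 - 702)*(-498) = (1040 - 702)*(-498) = 338*(-498) = -168324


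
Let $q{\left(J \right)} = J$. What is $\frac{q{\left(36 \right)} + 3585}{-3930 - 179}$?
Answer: $- \frac{3621}{4109} \approx -0.88124$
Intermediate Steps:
$\frac{q{\left(36 \right)} + 3585}{-3930 - 179} = \frac{36 + 3585}{-3930 - 179} = \frac{3621}{-3930 + \left(-2316 + 2137\right)} = \frac{3621}{-3930 - 179} = \frac{3621}{-4109} = 3621 \left(- \frac{1}{4109}\right) = - \frac{3621}{4109}$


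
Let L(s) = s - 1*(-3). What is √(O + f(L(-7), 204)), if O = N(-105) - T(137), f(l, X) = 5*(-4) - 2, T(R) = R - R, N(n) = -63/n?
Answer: I*√535/5 ≈ 4.626*I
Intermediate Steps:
L(s) = 3 + s (L(s) = s + 3 = 3 + s)
T(R) = 0
f(l, X) = -22 (f(l, X) = -20 - 2 = -22)
O = ⅗ (O = -63/(-105) - 1*0 = -63*(-1/105) + 0 = ⅗ + 0 = ⅗ ≈ 0.60000)
√(O + f(L(-7), 204)) = √(⅗ - 22) = √(-107/5) = I*√535/5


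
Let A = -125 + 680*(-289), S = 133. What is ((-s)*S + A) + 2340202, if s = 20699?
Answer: -609410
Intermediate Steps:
A = -196645 (A = -125 - 196520 = -196645)
((-s)*S + A) + 2340202 = (-1*20699*133 - 196645) + 2340202 = (-20699*133 - 196645) + 2340202 = (-2752967 - 196645) + 2340202 = -2949612 + 2340202 = -609410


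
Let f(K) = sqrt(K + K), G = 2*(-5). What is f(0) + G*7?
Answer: -70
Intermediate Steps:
G = -10
f(K) = sqrt(2)*sqrt(K) (f(K) = sqrt(2*K) = sqrt(2)*sqrt(K))
f(0) + G*7 = sqrt(2)*sqrt(0) - 10*7 = sqrt(2)*0 - 70 = 0 - 70 = -70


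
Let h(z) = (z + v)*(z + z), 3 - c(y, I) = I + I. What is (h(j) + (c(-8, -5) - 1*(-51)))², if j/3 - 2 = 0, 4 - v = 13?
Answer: 784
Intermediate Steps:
v = -9 (v = 4 - 1*13 = 4 - 13 = -9)
j = 6 (j = 6 + 3*0 = 6 + 0 = 6)
c(y, I) = 3 - 2*I (c(y, I) = 3 - (I + I) = 3 - 2*I)
h(z) = 2*z*(-9 + z) (h(z) = (z - 9)*(z + z) = (-9 + z)*(2*z) = 2*z*(-9 + z))
(h(j) + (c(-8, -5) - 1*(-51)))² = (2*6*(-9 + 6) + ((3 - 2*(-5)) - 1*(-51)))² = (2*6*(-3) + ((3 + 10) + 51))² = (-36 + (13 + 51))² = (-36 + 64)² = 28² = 784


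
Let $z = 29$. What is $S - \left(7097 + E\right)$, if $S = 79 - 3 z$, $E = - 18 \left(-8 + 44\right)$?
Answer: $-6457$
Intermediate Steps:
$E = -648$ ($E = \left(-18\right) 36 = -648$)
$S = -8$ ($S = 79 - 87 = -8$)
$S - \left(7097 + E\right) = -8 - \left(7097 - 648\right) = -8 - 6449 = -6457$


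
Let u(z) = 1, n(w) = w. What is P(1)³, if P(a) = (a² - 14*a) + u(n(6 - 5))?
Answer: -1728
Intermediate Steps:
P(a) = 1 + a² - 14*a (P(a) = (a² - 14*a) + 1 = 1 + a² - 14*a)
P(1)³ = (1 + 1² - 14*1)³ = (1 + 1 - 14)³ = (-12)³ = -1728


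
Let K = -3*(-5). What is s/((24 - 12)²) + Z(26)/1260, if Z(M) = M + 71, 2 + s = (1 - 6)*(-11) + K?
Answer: 173/315 ≈ 0.54921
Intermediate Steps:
K = 15
s = 68 (s = -2 + ((1 - 6)*(-11) + 15) = -2 + (-5*(-11) + 15) = -2 + (55 + 15) = -2 + 70 = 68)
Z(M) = 71 + M
s/((24 - 12)²) + Z(26)/1260 = 68/((24 - 12)²) + (71 + 26)/1260 = 68/(12²) + 97*(1/1260) = 68/144 + 97/1260 = 68*(1/144) + 97/1260 = 17/36 + 97/1260 = 173/315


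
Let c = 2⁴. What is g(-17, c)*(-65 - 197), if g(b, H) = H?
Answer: -4192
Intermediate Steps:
c = 16
g(-17, c)*(-65 - 197) = 16*(-65 - 197) = 16*(-262) = -4192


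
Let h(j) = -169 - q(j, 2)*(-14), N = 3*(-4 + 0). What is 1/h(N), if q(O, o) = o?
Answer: -1/141 ≈ -0.0070922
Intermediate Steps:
N = -12 (N = 3*(-4) = -12)
h(j) = -141 (h(j) = -169 - 2*(-14) = -169 - 1*(-28) = -169 + 28 = -141)
1/h(N) = 1/(-141) = -1/141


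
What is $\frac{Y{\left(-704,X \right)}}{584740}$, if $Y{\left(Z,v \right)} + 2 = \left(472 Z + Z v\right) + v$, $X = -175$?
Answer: $- \frac{41853}{116948} \approx -0.35788$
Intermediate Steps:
$Y{\left(Z,v \right)} = -2 + v + 472 Z + Z v$ ($Y{\left(Z,v \right)} = -2 + \left(\left(472 Z + Z v\right) + v\right) = -2 + \left(v + 472 Z + Z v\right) = -2 + v + 472 Z + Z v$)
$\frac{Y{\left(-704,X \right)}}{584740} = \frac{-2 - 175 + 472 \left(-704\right) - -123200}{584740} = \left(-2 - 175 - 332288 + 123200\right) \frac{1}{584740} = \left(-209265\right) \frac{1}{584740} = - \frac{41853}{116948}$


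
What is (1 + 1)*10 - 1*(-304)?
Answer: 324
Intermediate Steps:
(1 + 1)*10 - 1*(-304) = 2*10 + 304 = 20 + 304 = 324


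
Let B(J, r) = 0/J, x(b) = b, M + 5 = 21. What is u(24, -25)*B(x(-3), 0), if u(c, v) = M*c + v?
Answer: 0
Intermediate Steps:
M = 16 (M = -5 + 21 = 16)
u(c, v) = v + 16*c (u(c, v) = 16*c + v = v + 16*c)
B(J, r) = 0
u(24, -25)*B(x(-3), 0) = (-25 + 16*24)*0 = (-25 + 384)*0 = 359*0 = 0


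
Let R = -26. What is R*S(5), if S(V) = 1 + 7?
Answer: -208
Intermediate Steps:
S(V) = 8
R*S(5) = -26*8 = -208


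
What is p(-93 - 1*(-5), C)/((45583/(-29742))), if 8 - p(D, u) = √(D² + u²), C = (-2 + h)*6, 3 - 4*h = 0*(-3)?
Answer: -237936/45583 + 14871*√31201/45583 ≈ 52.407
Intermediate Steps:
h = ¾ (h = ¾ - 0*(-3) = ¾ - ¼*0 = ¾ + 0 = ¾ ≈ 0.75000)
C = -15/2 (C = (-2 + ¾)*6 = -5/4*6 = -15/2 ≈ -7.5000)
p(D, u) = 8 - √(D² + u²)
p(-93 - 1*(-5), C)/((45583/(-29742))) = (8 - √((-93 - 1*(-5))² + (-15/2)²))/((45583/(-29742))) = (8 - √((-93 + 5)² + 225/4))/((45583*(-1/29742))) = (8 - √((-88)² + 225/4))/(-45583/29742) = (8 - √(7744 + 225/4))*(-29742/45583) = (8 - √(31201/4))*(-29742/45583) = (8 - √31201/2)*(-29742/45583) = -237936/45583 + 14871*√31201/45583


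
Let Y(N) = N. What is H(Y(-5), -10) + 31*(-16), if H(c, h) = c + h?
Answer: -511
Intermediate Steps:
H(Y(-5), -10) + 31*(-16) = (-5 - 10) + 31*(-16) = -15 - 496 = -511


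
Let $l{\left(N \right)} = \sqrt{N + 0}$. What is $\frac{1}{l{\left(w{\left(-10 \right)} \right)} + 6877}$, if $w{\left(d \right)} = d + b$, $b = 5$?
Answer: $\frac{6877}{47293134} - \frac{i \sqrt{5}}{47293134} \approx 0.00014541 - 4.7281 \cdot 10^{-8} i$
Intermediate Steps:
$w{\left(d \right)} = 5 + d$ ($w{\left(d \right)} = d + 5 = 5 + d$)
$l{\left(N \right)} = \sqrt{N}$
$\frac{1}{l{\left(w{\left(-10 \right)} \right)} + 6877} = \frac{1}{\sqrt{5 - 10} + 6877} = \frac{1}{\sqrt{-5} + 6877} = \frac{1}{i \sqrt{5} + 6877} = \frac{1}{6877 + i \sqrt{5}}$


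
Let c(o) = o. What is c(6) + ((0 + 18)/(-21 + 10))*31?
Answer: -492/11 ≈ -44.727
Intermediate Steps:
c(6) + ((0 + 18)/(-21 + 10))*31 = 6 + ((0 + 18)/(-21 + 10))*31 = 6 + (18/(-11))*31 = 6 + (18*(-1/11))*31 = 6 - 18/11*31 = 6 - 558/11 = -492/11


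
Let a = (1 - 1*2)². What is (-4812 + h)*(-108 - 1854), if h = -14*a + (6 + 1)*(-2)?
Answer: 9496080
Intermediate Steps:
a = 1 (a = (1 - 2)² = (-1)² = 1)
h = -28 (h = -14*1 + (6 + 1)*(-2) = -14 + 7*(-2) = -14 - 14 = -28)
(-4812 + h)*(-108 - 1854) = (-4812 - 28)*(-108 - 1854) = -4840*(-1962) = 9496080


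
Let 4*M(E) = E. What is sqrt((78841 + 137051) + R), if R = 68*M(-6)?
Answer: sqrt(215790) ≈ 464.53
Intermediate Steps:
M(E) = E/4
R = -102 (R = 68*((1/4)*(-6)) = 68*(-3/2) = -102)
sqrt((78841 + 137051) + R) = sqrt((78841 + 137051) - 102) = sqrt(215892 - 102) = sqrt(215790)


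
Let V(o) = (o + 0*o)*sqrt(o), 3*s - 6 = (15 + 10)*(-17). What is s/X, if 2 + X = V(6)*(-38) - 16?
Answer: -419/51930 + 7961*sqrt(6)/77895 ≈ 0.24227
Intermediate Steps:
s = -419/3 (s = 2 + ((15 + 10)*(-17))/3 = 2 + (25*(-17))/3 = 2 + (1/3)*(-425) = 2 - 425/3 = -419/3 ≈ -139.67)
V(o) = o**(3/2) (V(o) = (o + 0)*sqrt(o) = o*sqrt(o) = o**(3/2))
X = -18 - 228*sqrt(6) (X = -2 + (6**(3/2)*(-38) - 16) = -2 + ((6*sqrt(6))*(-38) - 16) = -2 + (-228*sqrt(6) - 16) = -2 + (-16 - 228*sqrt(6)) = -18 - 228*sqrt(6) ≈ -576.48)
s/X = -419/(3*(-18 - 228*sqrt(6)))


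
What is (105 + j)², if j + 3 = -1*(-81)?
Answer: 33489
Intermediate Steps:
j = 78 (j = -3 - 1*(-81) = -3 + 81 = 78)
(105 + j)² = (105 + 78)² = 183² = 33489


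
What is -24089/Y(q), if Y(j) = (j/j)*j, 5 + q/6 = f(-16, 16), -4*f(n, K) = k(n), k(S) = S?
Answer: 24089/6 ≈ 4014.8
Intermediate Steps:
f(n, K) = -n/4
q = -6 (q = -30 + 6*(-1/4*(-16)) = -30 + 6*4 = -30 + 24 = -6)
Y(j) = j (Y(j) = 1*j = j)
-24089/Y(q) = -24089/(-6) = -24089*(-1/6) = 24089/6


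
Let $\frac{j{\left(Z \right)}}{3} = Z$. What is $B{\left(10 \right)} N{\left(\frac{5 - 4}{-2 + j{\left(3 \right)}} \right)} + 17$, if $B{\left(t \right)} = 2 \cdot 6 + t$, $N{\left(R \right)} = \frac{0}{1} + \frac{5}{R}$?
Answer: $787$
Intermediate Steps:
$j{\left(Z \right)} = 3 Z$
$N{\left(R \right)} = \frac{5}{R}$ ($N{\left(R \right)} = 0 \cdot 1 + \frac{5}{R} = 0 + \frac{5}{R} = \frac{5}{R}$)
$B{\left(t \right)} = 12 + t$
$B{\left(10 \right)} N{\left(\frac{5 - 4}{-2 + j{\left(3 \right)}} \right)} + 17 = \left(12 + 10\right) \frac{5}{\left(5 - 4\right) \frac{1}{-2 + 3 \cdot 3}} + 17 = 22 \frac{5}{1 \frac{1}{-2 + 9}} + 17 = 22 \frac{5}{1 \cdot \frac{1}{7}} + 17 = 22 \cdot 5 \frac{1}{\frac{1}{7}} + 17 = 22 \cdot 5 \cdot 7 + 17 = 22 \cdot 35 + 17 = 770 + 17 = 787$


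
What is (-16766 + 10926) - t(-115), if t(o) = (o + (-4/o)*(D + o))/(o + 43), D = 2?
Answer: -16122959/2760 ≈ -5841.6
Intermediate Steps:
t(o) = (o - 4*(2 + o)/o)/(43 + o) (t(o) = (o + (-4/o)*(2 + o))/(o + 43) = (o - 4*(2 + o)/o)/(43 + o))
(-16766 + 10926) - t(-115) = (-16766 + 10926) - (-8 + (-115)**2 - 4*(-115))/((-115)*(43 - 115)) = -5840 - (-1)*(-8 + 13225 + 460)/(115*(-72)) = -5840 - (-1)*(-1)*13677/(115*72) = -5840 - 1*4559/2760 = -5840 - 4559/2760 = -16122959/2760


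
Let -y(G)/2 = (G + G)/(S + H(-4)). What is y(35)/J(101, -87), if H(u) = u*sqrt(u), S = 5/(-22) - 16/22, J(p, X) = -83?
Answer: -64680/2607611 + 542080*I/2607611 ≈ -0.024804 + 0.20788*I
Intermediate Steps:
S = -21/22 (S = 5*(-1/22) - 16*1/22 = -5/22 - 8/11 = -21/22 ≈ -0.95455)
H(u) = u**(3/2)
y(G) = -1936*G*(-21/22 + 8*I)/31417 (y(G) = -2*(G + G)/(-21/22 + (-4)**(3/2)) = -2*2*G/(-21/22 - 8*I) = -2*2*G*484*(-21/22 + 8*I)/31417 = -1936*G*(-21/22 + 8*I)/31417)
y(35)/J(101, -87) = ((88/31417)*35*(21 - 176*I))/(-83) = (64680/31417 - 542080*I/31417)*(-1/83) = -64680/2607611 + 542080*I/2607611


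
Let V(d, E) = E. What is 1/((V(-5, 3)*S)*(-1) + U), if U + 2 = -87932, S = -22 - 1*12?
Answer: -1/87832 ≈ -1.1385e-5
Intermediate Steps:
S = -34 (S = -22 - 12 = -34)
U = -87934 (U = -2 - 87932 = -87934)
1/((V(-5, 3)*S)*(-1) + U) = 1/((3*(-34))*(-1) - 87934) = 1/(-102*(-1) - 87934) = 1/(102 - 87934) = 1/(-87832) = -1/87832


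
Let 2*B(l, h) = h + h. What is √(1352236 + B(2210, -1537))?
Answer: √1350699 ≈ 1162.2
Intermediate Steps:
B(l, h) = h (B(l, h) = (h + h)/2 = (2*h)/2 = h)
√(1352236 + B(2210, -1537)) = √(1352236 - 1537) = √1350699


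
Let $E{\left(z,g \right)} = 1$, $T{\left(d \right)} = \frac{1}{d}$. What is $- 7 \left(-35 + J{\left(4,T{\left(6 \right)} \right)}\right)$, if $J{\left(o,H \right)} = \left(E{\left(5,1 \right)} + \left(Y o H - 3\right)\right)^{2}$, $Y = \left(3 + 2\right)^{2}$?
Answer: $- \frac{11347}{9} \approx -1260.8$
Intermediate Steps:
$Y = 25$ ($Y = 5^{2} = 25$)
$J{\left(o,H \right)} = \left(-2 + 25 H o\right)^{2}$ ($J{\left(o,H \right)} = \left(1 + \left(25 o H - 3\right)\right)^{2} = \left(1 + \left(25 H o - 3\right)\right)^{2} = \left(1 + \left(-3 + 25 H o\right)\right)^{2} = \left(-2 + 25 H o\right)^{2}$)
$- 7 \left(-35 + J{\left(4,T{\left(6 \right)} \right)}\right) = - 7 \left(-35 + \left(-2 + 25 \cdot \frac{1}{6} \cdot 4\right)^{2}\right) = - 7 \left(-35 + \left(-2 + \frac{50}{3}\right)^{2}\right) = - 7 \left(-35 + \left(\frac{44}{3}\right)^{2}\right) = - 7 \left(-35 + \frac{1936}{9}\right) = \left(-7\right) \frac{1621}{9} = - \frac{11347}{9}$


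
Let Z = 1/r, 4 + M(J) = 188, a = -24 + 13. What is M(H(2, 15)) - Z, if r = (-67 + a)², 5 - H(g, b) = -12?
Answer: 1119455/6084 ≈ 184.00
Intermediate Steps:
a = -11
H(g, b) = 17 (H(g, b) = 5 - 1*(-12) = 5 + 12 = 17)
r = 6084 (r = (-67 - 11)² = (-78)² = 6084)
M(J) = 184 (M(J) = -4 + 188 = 184)
Z = 1/6084 ≈ 0.00016437
M(H(2, 15)) - Z = 184 - 1*1/6084 = 184 - 1/6084 = 1119455/6084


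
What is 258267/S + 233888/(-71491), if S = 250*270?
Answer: 892108699/1608547500 ≈ 0.55461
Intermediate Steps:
S = 67500
258267/S + 233888/(-71491) = 258267/67500 + 233888/(-71491) = 258267*(1/67500) + 233888*(-1/71491) = 86089/22500 - 233888/71491 = 892108699/1608547500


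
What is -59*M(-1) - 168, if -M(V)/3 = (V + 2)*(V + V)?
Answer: -522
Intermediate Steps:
M(V) = -6*V*(2 + V) (M(V) = -3*(V + 2)*(V + V) = -3*(2 + V)*2*V = -6*V*(2 + V))
-59*M(-1) - 168 = -(-354)*(-1)*(2 - 1) - 168 = -(-354)*(-1) - 168 = -59*6 - 168 = -354 - 168 = -522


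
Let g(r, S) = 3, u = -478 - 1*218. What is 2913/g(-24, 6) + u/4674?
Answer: 756293/779 ≈ 970.85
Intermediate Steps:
u = -696 (u = -478 - 218 = -696)
2913/g(-24, 6) + u/4674 = 2913/3 - 696/4674 = 2913*(1/3) - 696*1/4674 = 971 - 116/779 = 756293/779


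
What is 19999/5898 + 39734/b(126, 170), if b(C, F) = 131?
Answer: 236971001/772638 ≈ 306.70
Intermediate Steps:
19999/5898 + 39734/b(126, 170) = 19999/5898 + 39734/131 = 236971001/772638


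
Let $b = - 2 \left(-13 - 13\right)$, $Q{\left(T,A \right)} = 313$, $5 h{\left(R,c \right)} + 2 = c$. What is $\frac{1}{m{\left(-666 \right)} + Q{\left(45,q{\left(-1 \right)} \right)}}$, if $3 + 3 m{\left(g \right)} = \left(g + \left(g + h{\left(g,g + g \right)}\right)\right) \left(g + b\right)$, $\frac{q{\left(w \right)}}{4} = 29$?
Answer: $\frac{15}{4912996} \approx 3.0531 \cdot 10^{-6}$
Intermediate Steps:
$q{\left(w \right)} = 116$ ($q{\left(w \right)} = 4 \cdot 29 = 116$)
$h{\left(R,c \right)} = - \frac{2}{5} + \frac{c}{5}$
$b = 52$ ($b = \left(-2\right) \left(-26\right) = 52$)
$m{\left(g \right)} = -1 + \frac{\left(52 + g\right) \left(- \frac{2}{5} + \frac{12 g}{5}\right)}{3}$ ($m{\left(g \right)} = -1 + \frac{\left(g + \left(g + \left(- \frac{2}{5} + \frac{g + g}{5}\right)\right)\right) \left(g + 52\right)}{3} = -1 + \frac{\left(g + \left(g + \left(- \frac{2}{5} + \frac{2 g}{5}\right)\right)\right) \left(52 + g\right)}{3} = -1 + \frac{\left(g + \left(- \frac{2}{5} + \frac{7 g}{5}\right)\right) \left(52 + g\right)}{3} = -1 + \frac{\left(- \frac{2}{5} + \frac{12 g}{5}\right) \left(52 + g\right)}{3} = -1 + \frac{\left(52 + g\right) \left(- \frac{2}{5} + \frac{12 g}{5}\right)}{3}$)
$\frac{1}{m{\left(-666 \right)} + Q{\left(45,q{\left(-1 \right)} \right)}} = \frac{1}{\left(- \frac{119}{15} + \frac{4 \left(-666\right)^{2}}{5} + \frac{622}{15} \left(-666\right)\right) + 313} = \frac{1}{\left(- \frac{119}{15} + \frac{4}{5} \cdot 443556 - \frac{138084}{5}\right) + 313} = \frac{1}{\left(- \frac{119}{15} + \frac{1774224}{5} - \frac{138084}{5}\right) + 313} = \frac{1}{\frac{4908301}{15} + 313} = \frac{1}{\frac{4912996}{15}} = \frac{15}{4912996}$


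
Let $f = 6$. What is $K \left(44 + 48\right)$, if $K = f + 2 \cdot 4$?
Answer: $1288$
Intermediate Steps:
$K = 14$ ($K = 6 + 2 \cdot 4 = 6 + 8 = 14$)
$K \left(44 + 48\right) = 14 \left(44 + 48\right) = 14 \cdot 92 = 1288$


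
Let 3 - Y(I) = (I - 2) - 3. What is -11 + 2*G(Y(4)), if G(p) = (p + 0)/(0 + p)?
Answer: -9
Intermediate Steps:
Y(I) = 8 - I (Y(I) = 3 - ((I - 2) - 3) = 3 - ((-2 + I) - 3) = 3 - (-5 + I) = 3 + (5 - I) = 8 - I)
G(p) = 1 (G(p) = p/p = 1)
-11 + 2*G(Y(4)) = -11 + 2*1 = -11 + 2 = -9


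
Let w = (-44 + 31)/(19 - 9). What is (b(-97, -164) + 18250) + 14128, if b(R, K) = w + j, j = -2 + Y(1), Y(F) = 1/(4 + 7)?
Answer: 3561227/110 ≈ 32375.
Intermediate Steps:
w = -13/10 ≈ -1.3000
Y(F) = 1/11
j = -21/11 (j = -2 + 1/11 = -21/11 ≈ -1.9091)
b(R, K) = -353/110 (b(R, K) = -13/10 - 21/11 = -353/110)
(b(-97, -164) + 18250) + 14128 = (-353/110 + 18250) + 14128 = 2007147/110 + 14128 = 3561227/110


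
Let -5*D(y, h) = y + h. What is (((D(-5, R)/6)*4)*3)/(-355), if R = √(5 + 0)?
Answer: -2/355 + 2*√5/1775 ≈ -0.0031143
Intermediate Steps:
R = √5 ≈ 2.2361
D(y, h) = -h/5 - y/5 (D(y, h) = -(y + h)/5 = -(h + y)/5 = -h/5 - y/5)
(((D(-5, R)/6)*4)*3)/(-355) = ((((-√5/5 - ⅕*(-5))/6)*4)*3)/(-355) = ((((-√5/5 + 1)*(⅙))*4)*3)*(-1/355) = ((((1 - √5/5)*(⅙))*4)*3)*(-1/355) = (((⅙ - √5/30)*4)*3)*(-1/355) = ((⅔ - 2*√5/15)*3)*(-1/355) = (2 - 2*√5/5)*(-1/355) = -2/355 + 2*√5/1775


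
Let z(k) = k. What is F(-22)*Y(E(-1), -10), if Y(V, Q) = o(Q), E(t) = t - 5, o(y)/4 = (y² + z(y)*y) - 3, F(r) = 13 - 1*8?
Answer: 3940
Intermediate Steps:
F(r) = 5 (F(r) = 13 - 8 = 5)
o(y) = -12 + 8*y² (o(y) = 4*((y² + y*y) - 3) = 4*((y² + y²) - 3) = 4*(2*y² - 3) = 4*(-3 + 2*y²) = -12 + 8*y²)
E(t) = -5 + t
Y(V, Q) = -12 + 8*Q²
F(-22)*Y(E(-1), -10) = 5*(-12 + 8*(-10)²) = 5*(-12 + 8*100) = 5*(-12 + 800) = 5*788 = 3940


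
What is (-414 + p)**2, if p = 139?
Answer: 75625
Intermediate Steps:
(-414 + p)**2 = (-414 + 139)**2 = (-275)**2 = 75625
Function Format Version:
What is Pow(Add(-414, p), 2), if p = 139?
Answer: 75625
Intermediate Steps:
Pow(Add(-414, p), 2) = Pow(Add(-414, 139), 2) = Pow(-275, 2) = 75625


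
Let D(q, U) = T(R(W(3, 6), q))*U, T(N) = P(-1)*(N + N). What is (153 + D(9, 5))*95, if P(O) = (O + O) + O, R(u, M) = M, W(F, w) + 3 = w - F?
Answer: -11115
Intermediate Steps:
W(F, w) = -3 + w - F (W(F, w) = -3 + (w - F) = -3 + w - F)
P(O) = 3*O (P(O) = 2*O + O = 3*O)
T(N) = -6*N (T(N) = (3*(-1))*(N + N) = -6*N)
D(q, U) = -6*U*q (D(q, U) = (-6*q)*U = -6*U*q)
(153 + D(9, 5))*95 = (153 - 6*5*9)*95 = (153 - 270)*95 = -117*95 = -11115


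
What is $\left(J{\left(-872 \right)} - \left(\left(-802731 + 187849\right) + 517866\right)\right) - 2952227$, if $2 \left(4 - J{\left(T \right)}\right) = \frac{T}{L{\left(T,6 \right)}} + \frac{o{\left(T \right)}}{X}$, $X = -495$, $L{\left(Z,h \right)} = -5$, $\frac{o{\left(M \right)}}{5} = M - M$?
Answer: $- \frac{14276471}{5} \approx -2.8553 \cdot 10^{6}$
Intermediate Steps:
$o{\left(M \right)} = 0$ ($o{\left(M \right)} = 5 \left(M - M\right) = 5 \cdot 0 = 0$)
$J{\left(T \right)} = 4 + \frac{T}{10}$ ($J{\left(T \right)} = 4 - \frac{\frac{T}{-5} + \frac{0}{-495}}{2} = 4 - \frac{T \left(- \frac{1}{5}\right) + 0 \left(- \frac{1}{495}\right)}{2} = 4 - \frac{- \frac{T}{5} + 0}{2} = 4 - \frac{\left(- \frac{1}{5}\right) T}{2} = 4 + \frac{T}{10}$)
$\left(J{\left(-872 \right)} - \left(\left(-802731 + 187849\right) + 517866\right)\right) - 2952227 = \left(\left(4 + \frac{1}{10} \left(-872\right)\right) - \left(\left(-802731 + 187849\right) + 517866\right)\right) - 2952227 = \left(\left(4 - \frac{436}{5}\right) - \left(-614882 + 517866\right)\right) - 2952227 = \left(- \frac{416}{5} - -97016\right) - 2952227 = \left(- \frac{416}{5} + 97016\right) - 2952227 = \frac{484664}{5} - 2952227 = - \frac{14276471}{5}$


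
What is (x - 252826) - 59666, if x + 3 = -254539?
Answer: -567034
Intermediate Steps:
x = -254542 (x = -3 - 254539 = -254542)
(x - 252826) - 59666 = (-254542 - 252826) - 59666 = -507368 - 59666 = -567034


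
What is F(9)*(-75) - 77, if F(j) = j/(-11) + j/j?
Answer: -997/11 ≈ -90.636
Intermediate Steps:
F(j) = 1 - j/11 (F(j) = j*(-1/11) + 1 = -j/11 + 1 = 1 - j/11)
F(9)*(-75) - 77 = (1 - 1/11*9)*(-75) - 77 = (1 - 9/11)*(-75) - 77 = (2/11)*(-75) - 77 = -150/11 - 77 = -997/11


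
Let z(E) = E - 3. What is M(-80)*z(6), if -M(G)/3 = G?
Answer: 720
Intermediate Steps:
z(E) = -3 + E
M(G) = -3*G
M(-80)*z(6) = (-3*(-80))*(-3 + 6) = 240*3 = 720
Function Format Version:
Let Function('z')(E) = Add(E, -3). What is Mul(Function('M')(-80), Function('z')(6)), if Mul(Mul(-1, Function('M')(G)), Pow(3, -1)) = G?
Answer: 720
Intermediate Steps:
Function('z')(E) = Add(-3, E)
Function('M')(G) = Mul(-3, G)
Mul(Function('M')(-80), Function('z')(6)) = Mul(Mul(-3, -80), Add(-3, 6)) = Mul(240, 3) = 720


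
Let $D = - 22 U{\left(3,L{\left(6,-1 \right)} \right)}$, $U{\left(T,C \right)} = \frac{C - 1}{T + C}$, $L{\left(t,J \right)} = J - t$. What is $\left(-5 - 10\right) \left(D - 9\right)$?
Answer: $795$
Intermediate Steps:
$U{\left(T,C \right)} = \frac{-1 + C}{C + T}$
$D = -44$ ($D = - 22 \frac{-1 - 7}{\left(-1 - 6\right) + 3} = - 22 \frac{-1 - 7}{-7 + 3} = - 22 \frac{1}{-4} \left(-8\right) = - 22 \left(\left(- \frac{1}{4}\right) \left(-8\right)\right) = \left(-22\right) 2 = -44$)
$\left(-5 - 10\right) \left(D - 9\right) = \left(-5 - 10\right) \left(-44 - 9\right) = \left(-5 - 10\right) \left(-53\right) = \left(-15\right) \left(-53\right) = 795$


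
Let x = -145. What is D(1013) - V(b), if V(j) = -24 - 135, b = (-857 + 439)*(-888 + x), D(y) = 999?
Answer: 1158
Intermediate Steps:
b = 431794 (b = (-857 + 439)*(-888 - 145) = -418*(-1033) = 431794)
V(j) = -159
D(1013) - V(b) = 999 - 1*(-159) = 999 + 159 = 1158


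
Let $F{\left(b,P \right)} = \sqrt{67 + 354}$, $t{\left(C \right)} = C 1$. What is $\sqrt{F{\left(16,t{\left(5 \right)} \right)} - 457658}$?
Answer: $\sqrt{-457658 + \sqrt{421}} \approx 676.49 i$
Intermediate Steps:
$t{\left(C \right)} = C$
$F{\left(b,P \right)} = \sqrt{421}$
$\sqrt{F{\left(16,t{\left(5 \right)} \right)} - 457658} = \sqrt{\sqrt{421} - 457658} = \sqrt{-457658 + \sqrt{421}}$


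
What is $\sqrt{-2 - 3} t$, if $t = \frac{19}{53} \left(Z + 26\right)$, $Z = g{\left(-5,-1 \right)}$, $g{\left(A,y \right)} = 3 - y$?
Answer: $\frac{570 i \sqrt{5}}{53} \approx 24.048 i$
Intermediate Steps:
$Z = 4$ ($Z = 3 - -1 = 3 + 1 = 4$)
$t = \frac{570}{53}$ ($t = \frac{19}{53} \left(4 + 26\right) = 19 \cdot \frac{1}{53} \cdot 30 = \frac{19}{53} \cdot 30 = \frac{570}{53} \approx 10.755$)
$\sqrt{-2 - 3} t = \sqrt{-2 - 3} \cdot \frac{570}{53} = \sqrt{-5} \cdot \frac{570}{53} = i \sqrt{5} \cdot \frac{570}{53} = \frac{570 i \sqrt{5}}{53}$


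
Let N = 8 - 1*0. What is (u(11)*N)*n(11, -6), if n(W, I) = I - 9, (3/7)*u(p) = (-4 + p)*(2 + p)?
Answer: -25480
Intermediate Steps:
u(p) = 7*(-4 + p)*(2 + p)/3 (u(p) = 7*((-4 + p)*(2 + p))/3 = 7*(-4 + p)*(2 + p)/3)
n(W, I) = -9 + I
N = 8 (N = 8 + 0 = 8)
(u(11)*N)*n(11, -6) = ((-56/3 - 14/3*11 + (7/3)*11²)*8)*(-9 - 6) = ((-56/3 - 154/3 + (7/3)*121)*8)*(-15) = ((-56/3 - 154/3 + 847/3)*8)*(-15) = ((637/3)*8)*(-15) = (5096/3)*(-15) = -25480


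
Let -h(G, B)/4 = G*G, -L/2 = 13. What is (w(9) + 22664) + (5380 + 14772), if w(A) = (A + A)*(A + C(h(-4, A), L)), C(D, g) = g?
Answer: 42510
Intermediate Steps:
L = -26 (L = -2*13 = -26)
h(G, B) = -4*G² (h(G, B) = -4*G*G = -4*G²)
w(A) = 2*A*(-26 + A) (w(A) = (A + A)*(A - 26) = (2*A)*(-26 + A) = 2*A*(-26 + A))
(w(9) + 22664) + (5380 + 14772) = (2*9*(-26 + 9) + 22664) + (5380 + 14772) = (2*9*(-17) + 22664) + 20152 = (-306 + 22664) + 20152 = 22358 + 20152 = 42510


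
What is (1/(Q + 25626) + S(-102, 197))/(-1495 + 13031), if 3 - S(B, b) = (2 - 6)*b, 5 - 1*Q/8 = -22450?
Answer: 162365407/2367948576 ≈ 0.068568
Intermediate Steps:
Q = 179640 (Q = 40 - 8*(-22450) = 40 + 179600 = 179640)
S(B, b) = 3 + 4*b (S(B, b) = 3 - (2 - 6)*b = 3 - (-4)*b = 3 + 4*b)
(1/(Q + 25626) + S(-102, 197))/(-1495 + 13031) = (1/(179640 + 25626) + (3 + 4*197))/(-1495 + 13031) = (1/205266 + (3 + 788))/11536 = (1/205266 + 791)*(1/11536) = (162365407/205266)*(1/11536) = 162365407/2367948576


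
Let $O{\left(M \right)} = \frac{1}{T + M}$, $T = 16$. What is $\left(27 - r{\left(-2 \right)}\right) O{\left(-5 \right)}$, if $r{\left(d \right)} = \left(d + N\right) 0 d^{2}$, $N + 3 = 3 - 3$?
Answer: $\frac{27}{11} \approx 2.4545$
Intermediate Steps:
$N = -3$ ($N = -3 + \left(3 - 3\right) = -3 + 0 = -3$)
$r{\left(d \right)} = 0$ ($r{\left(d \right)} = \left(d - 3\right) 0 d^{2} = \left(-3 + d\right) 0 = 0$)
$O{\left(M \right)} = \frac{1}{16 + M}$
$\left(27 - r{\left(-2 \right)}\right) O{\left(-5 \right)} = \frac{27 - 0}{16 - 5} = \frac{27 + 0}{11} = 27 \cdot \frac{1}{11} = \frac{27}{11}$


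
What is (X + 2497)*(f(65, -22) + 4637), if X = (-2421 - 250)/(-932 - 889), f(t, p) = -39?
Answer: 20919557384/1821 ≈ 1.1488e+7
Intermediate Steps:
X = 2671/1821 (X = -2671/(-1821) = -2671*(-1/1821) = 2671/1821 ≈ 1.4668)
(X + 2497)*(f(65, -22) + 4637) = (2671/1821 + 2497)*(-39 + 4637) = (4549708/1821)*4598 = 20919557384/1821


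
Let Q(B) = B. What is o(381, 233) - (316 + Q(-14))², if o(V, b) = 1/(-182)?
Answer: -16599129/182 ≈ -91204.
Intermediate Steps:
o(V, b) = -1/182
o(381, 233) - (316 + Q(-14))² = -1/182 - (316 - 14)² = -1/182 - 1*302² = -1/182 - 1*91204 = -1/182 - 91204 = -16599129/182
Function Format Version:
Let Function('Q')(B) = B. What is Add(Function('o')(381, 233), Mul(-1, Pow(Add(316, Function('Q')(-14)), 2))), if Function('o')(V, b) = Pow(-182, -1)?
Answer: Rational(-16599129, 182) ≈ -91204.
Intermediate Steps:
Function('o')(V, b) = Rational(-1, 182)
Add(Function('o')(381, 233), Mul(-1, Pow(Add(316, Function('Q')(-14)), 2))) = Add(Rational(-1, 182), Mul(-1, Pow(Add(316, -14), 2))) = Add(Rational(-1, 182), Mul(-1, Pow(302, 2))) = Add(Rational(-1, 182), Mul(-1, 91204)) = Add(Rational(-1, 182), -91204) = Rational(-16599129, 182)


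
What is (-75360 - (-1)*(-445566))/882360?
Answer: -86821/147060 ≈ -0.59038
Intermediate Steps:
(-75360 - (-1)*(-445566))/882360 = (-75360 - 1*445566)*(1/882360) = (-75360 - 445566)*(1/882360) = -520926*1/882360 = -86821/147060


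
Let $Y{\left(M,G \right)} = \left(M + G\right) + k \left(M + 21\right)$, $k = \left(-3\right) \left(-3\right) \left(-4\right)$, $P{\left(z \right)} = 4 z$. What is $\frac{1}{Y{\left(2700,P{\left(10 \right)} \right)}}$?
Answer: $- \frac{1}{95216} \approx -1.0502 \cdot 10^{-5}$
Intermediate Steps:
$k = -36$ ($k = 9 \left(-4\right) = -36$)
$Y{\left(M,G \right)} = -756 + G - 35 M$ ($Y{\left(M,G \right)} = \left(M + G\right) - 36 \left(M + 21\right) = \left(G + M\right) - 36 \left(21 + M\right) = \left(G + M\right) - \left(756 + 36 M\right) = -756 + G - 35 M$)
$\frac{1}{Y{\left(2700,P{\left(10 \right)} \right)}} = \frac{1}{-756 + 4 \cdot 10 - 94500} = \frac{1}{-756 + 40 - 94500} = \frac{1}{-95216} = - \frac{1}{95216}$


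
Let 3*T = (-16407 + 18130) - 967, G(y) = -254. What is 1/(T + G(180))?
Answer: -½ ≈ -0.50000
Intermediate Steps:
T = 252 (T = ((-16407 + 18130) - 967)/3 = (1723 - 967)/3 = (⅓)*756 = 252)
1/(T + G(180)) = 1/(252 - 254) = 1/(-2) = -½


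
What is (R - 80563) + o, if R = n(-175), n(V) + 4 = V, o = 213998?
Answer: 133256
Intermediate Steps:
n(V) = -4 + V
R = -179 (R = -4 - 175 = -179)
(R - 80563) + o = (-179 - 80563) + 213998 = -80742 + 213998 = 133256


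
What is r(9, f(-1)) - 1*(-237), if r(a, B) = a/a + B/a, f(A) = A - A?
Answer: 238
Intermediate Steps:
f(A) = 0
r(a, B) = 1 + B/a
r(9, f(-1)) - 1*(-237) = (0 + 9)/9 - 1*(-237) = (1/9)*9 + 237 = 1 + 237 = 238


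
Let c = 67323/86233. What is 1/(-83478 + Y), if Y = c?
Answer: -86233/7198491051 ≈ -1.1979e-5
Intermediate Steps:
c = 67323/86233 (c = 67323*(1/86233) = 67323/86233 ≈ 0.78071)
Y = 67323/86233 ≈ 0.78071
1/(-83478 + Y) = 1/(-83478 + 67323/86233) = 1/(-7198491051/86233) = -86233/7198491051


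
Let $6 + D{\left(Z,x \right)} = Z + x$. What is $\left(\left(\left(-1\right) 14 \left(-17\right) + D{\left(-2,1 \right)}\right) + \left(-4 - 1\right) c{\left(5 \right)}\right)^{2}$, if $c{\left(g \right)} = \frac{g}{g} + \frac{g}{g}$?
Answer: $48841$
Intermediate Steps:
$c{\left(g \right)} = 2$ ($c{\left(g \right)} = 1 + 1 = 2$)
$D{\left(Z,x \right)} = -6 + Z + x$ ($D{\left(Z,x \right)} = -6 + \left(Z + x\right) = -6 + Z + x$)
$\left(\left(\left(-1\right) 14 \left(-17\right) + D{\left(-2,1 \right)}\right) + \left(-4 - 1\right) c{\left(5 \right)}\right)^{2} = \left(\left(\left(-1\right) 14 \left(-17\right) - 7\right) + \left(-4 - 1\right) 2\right)^{2} = \left(\left(\left(-14\right) \left(-17\right) - 7\right) - 10\right)^{2} = \left(\left(238 - 7\right) - 10\right)^{2} = \left(231 - 10\right)^{2} = 221^{2} = 48841$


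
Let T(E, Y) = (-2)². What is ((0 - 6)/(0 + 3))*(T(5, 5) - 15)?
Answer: 22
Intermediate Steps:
T(E, Y) = 4
((0 - 6)/(0 + 3))*(T(5, 5) - 15) = ((0 - 6)/(0 + 3))*(4 - 15) = -6/3*(-11) = -6*⅓*(-11) = -2*(-11) = 22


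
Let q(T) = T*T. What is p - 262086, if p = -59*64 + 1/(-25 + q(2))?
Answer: -5583103/21 ≈ -2.6586e+5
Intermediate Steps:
q(T) = T**2
p = -79297/21 (p = -59*64 + 1/(-25 + 2**2) = -3776 + 1/(-25 + 4) = -3776 + 1/(-21) = -3776 - 1/21 = -79297/21 ≈ -3776.0)
p - 262086 = -79297/21 - 262086 = -5583103/21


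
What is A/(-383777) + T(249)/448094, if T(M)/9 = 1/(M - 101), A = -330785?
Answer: 21936973974913/25451289313624 ≈ 0.86192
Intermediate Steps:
T(M) = 9/(-101 + M) (T(M) = 9/(M - 101) = 9/(-101 + M))
A/(-383777) + T(249)/448094 = -330785/(-383777) + (9/(-101 + 249))/448094 = -330785*(-1/383777) + (9/148)*(1/448094) = 330785/383777 + (9*(1/148))*(1/448094) = 330785/383777 + (9/148)*(1/448094) = 330785/383777 + 9/66317912 = 21936973974913/25451289313624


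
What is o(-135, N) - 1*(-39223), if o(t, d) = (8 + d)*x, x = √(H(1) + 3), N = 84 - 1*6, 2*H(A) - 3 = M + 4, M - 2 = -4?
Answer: 39223 + 43*√22 ≈ 39425.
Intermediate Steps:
M = -2 (M = 2 - 4 = -2)
H(A) = 5/2 (H(A) = 3/2 + (-2 + 4)/2 = 3/2 + (½)*2 = 3/2 + 1 = 5/2)
N = 78 (N = 84 - 6 = 78)
x = √22/2 (x = √(5/2 + 3) = √(11/2) = √22/2 ≈ 2.3452)
o(t, d) = √22*(8 + d)/2 (o(t, d) = (8 + d)*(√22/2) = √22*(8 + d)/2)
o(-135, N) - 1*(-39223) = √22*(8 + 78)/2 - 1*(-39223) = (½)*√22*86 + 39223 = 43*√22 + 39223 = 39223 + 43*√22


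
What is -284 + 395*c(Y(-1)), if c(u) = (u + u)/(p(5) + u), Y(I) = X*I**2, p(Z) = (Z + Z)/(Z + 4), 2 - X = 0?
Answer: 1567/7 ≈ 223.86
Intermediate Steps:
X = 2 (X = 2 - 1*0 = 2 + 0 = 2)
p(Z) = 2*Z/(4 + Z) (p(Z) = (2*Z)/(4 + Z) = 2*Z/(4 + Z))
Y(I) = 2*I**2
c(u) = 2*u/(10/9 + u) (c(u) = (u + u)/(2*5/(4 + 5) + u) = (2*u)/(2*5/9 + u) = (2*u)/(2*5*(1/9) + u) = (2*u)/(10/9 + u) = 2*u/(10/9 + u))
-284 + 395*c(Y(-1)) = -284 + 395*(18*(2*(-1)**2)/(10 + 9*(2*(-1)**2))) = -284 + 395*(18*(2*1)/(10 + 9*(2*1))) = -284 + 395*(18*2/(10 + 9*2)) = -284 + 395*(18*2/(10 + 18)) = -284 + 395*(18*2/28) = -284 + 395*(18*2*(1/28)) = -284 + 395*(9/7) = -284 + 3555/7 = 1567/7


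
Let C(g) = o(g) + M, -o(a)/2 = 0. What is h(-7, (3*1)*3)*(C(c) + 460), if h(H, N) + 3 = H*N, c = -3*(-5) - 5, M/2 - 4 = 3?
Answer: -31284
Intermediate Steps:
M = 14 (M = 8 + 2*3 = 8 + 6 = 14)
c = 10 (c = 15 - 5 = 10)
o(a) = 0 (o(a) = -2*0 = 0)
C(g) = 14 (C(g) = 0 + 14 = 14)
h(H, N) = -3 + H*N
h(-7, (3*1)*3)*(C(c) + 460) = (-3 - 7*3*1*3)*(14 + 460) = (-3 - 21*3)*474 = (-3 - 7*9)*474 = (-3 - 63)*474 = -66*474 = -31284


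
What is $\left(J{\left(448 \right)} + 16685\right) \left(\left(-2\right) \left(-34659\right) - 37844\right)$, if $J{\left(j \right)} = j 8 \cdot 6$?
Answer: $1201960586$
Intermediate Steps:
$J{\left(j \right)} = 48 j$ ($J{\left(j \right)} = 8 j 6 = 48 j$)
$\left(J{\left(448 \right)} + 16685\right) \left(\left(-2\right) \left(-34659\right) - 37844\right) = \left(48 \cdot 448 + 16685\right) \left(\left(-2\right) \left(-34659\right) - 37844\right) = \left(21504 + 16685\right) \left(69318 + \left(-60072 + 22228\right)\right) = 38189 \left(69318 - 37844\right) = 38189 \cdot 31474 = 1201960586$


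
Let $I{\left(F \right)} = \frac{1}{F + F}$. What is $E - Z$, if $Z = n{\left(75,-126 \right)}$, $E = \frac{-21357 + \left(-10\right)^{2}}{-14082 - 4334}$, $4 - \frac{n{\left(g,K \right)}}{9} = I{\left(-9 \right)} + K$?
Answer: $- \frac{21534671}{18416} \approx -1169.3$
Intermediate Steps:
$I{\left(F \right)} = \frac{1}{2 F}$
$n{\left(g,K \right)} = \frac{73}{2} - 9 K$ ($n{\left(g,K \right)} = 36 - 9 \left(\frac{1}{2 \left(-9\right)} + K\right) = 36 - 9 \left(\frac{1}{2} \left(- \frac{1}{9}\right) + K\right) = 36 - 9 \left(- \frac{1}{18} + K\right) = 36 - \left(- \frac{1}{2} + 9 K\right) = \frac{73}{2} - 9 K$)
$E = \frac{21257}{18416}$ ($E = \frac{-21357 + 100}{-18416} = \left(-21257\right) \left(- \frac{1}{18416}\right) = \frac{21257}{18416} \approx 1.1543$)
$Z = \frac{2341}{2}$ ($Z = \frac{73}{2} - -1134 = \frac{73}{2} + 1134 = \frac{2341}{2} \approx 1170.5$)
$E - Z = \frac{21257}{18416} - \frac{2341}{2} = - \frac{21534671}{18416}$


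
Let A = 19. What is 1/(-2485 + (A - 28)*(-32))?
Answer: -1/2197 ≈ -0.00045517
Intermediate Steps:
1/(-2485 + (A - 28)*(-32)) = 1/(-2485 + (19 - 28)*(-32)) = 1/(-2485 - 9*(-32)) = 1/(-2485 + 288) = 1/(-2197) = -1/2197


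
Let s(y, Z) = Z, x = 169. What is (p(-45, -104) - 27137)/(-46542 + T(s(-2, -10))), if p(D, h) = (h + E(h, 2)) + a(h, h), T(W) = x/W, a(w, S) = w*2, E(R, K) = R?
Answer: 275530/465589 ≈ 0.59179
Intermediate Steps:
a(w, S) = 2*w
T(W) = 169/W
p(D, h) = 4*h (p(D, h) = (h + h) + 2*h = 2*h + 2*h = 4*h)
(p(-45, -104) - 27137)/(-46542 + T(s(-2, -10))) = (4*(-104) - 27137)/(-46542 + 169/(-10)) = (-416 - 27137)/(-46542 + 169*(-⅒)) = -27553/(-46542 - 169/10) = -27553/(-465589/10) = -27553*(-10/465589) = 275530/465589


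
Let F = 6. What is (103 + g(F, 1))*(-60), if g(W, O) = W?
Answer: -6540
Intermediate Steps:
(103 + g(F, 1))*(-60) = (103 + 6)*(-60) = 109*(-60) = -6540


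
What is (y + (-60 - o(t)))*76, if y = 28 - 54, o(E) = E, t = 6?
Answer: -6992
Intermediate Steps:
y = -26
(y + (-60 - o(t)))*76 = (-26 + (-60 - 1*6))*76 = (-26 + (-60 - 6))*76 = (-26 - 66)*76 = -92*76 = -6992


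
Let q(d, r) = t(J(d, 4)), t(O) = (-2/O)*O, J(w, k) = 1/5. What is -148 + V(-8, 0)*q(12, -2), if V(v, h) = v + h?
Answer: -132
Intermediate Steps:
J(w, k) = 1/5
t(O) = -2
q(d, r) = -2
V(v, h) = h + v
-148 + V(-8, 0)*q(12, -2) = -148 + (0 - 8)*(-2) = -148 - 8*(-2) = -148 + 16 = -132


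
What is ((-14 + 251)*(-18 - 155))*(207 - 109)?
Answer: -4018098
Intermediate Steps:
((-14 + 251)*(-18 - 155))*(207 - 109) = (237*(-173))*98 = -41001*98 = -4018098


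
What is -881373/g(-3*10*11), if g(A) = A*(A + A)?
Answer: -293791/72600 ≈ -4.0467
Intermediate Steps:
g(A) = 2*A² (g(A) = A*(2*A) = 2*A²)
-881373/g(-3*10*11) = -881373/(2*(-3*10*11)²) = -881373/(2*(-30*11)²) = -881373/(2*(-330)²) = -881373/(2*108900) = -881373/217800 = -881373*1/217800 = -293791/72600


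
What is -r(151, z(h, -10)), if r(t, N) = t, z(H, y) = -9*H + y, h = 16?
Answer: -151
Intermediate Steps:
z(H, y) = y - 9*H
-r(151, z(h, -10)) = -1*151 = -151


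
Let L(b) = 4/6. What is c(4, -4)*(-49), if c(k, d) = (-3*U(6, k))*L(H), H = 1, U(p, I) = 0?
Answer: 0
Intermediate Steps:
L(b) = 2/3 (L(b) = 4*(1/6) = 2/3)
c(k, d) = 0 (c(k, d) = -3*0*(2/3) = 0*(2/3) = 0)
c(4, -4)*(-49) = 0*(-49) = 0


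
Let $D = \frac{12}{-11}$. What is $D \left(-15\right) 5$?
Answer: $\frac{900}{11} \approx 81.818$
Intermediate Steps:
$D = - \frac{12}{11}$ ($D = 12 \left(- \frac{1}{11}\right) = - \frac{12}{11} \approx -1.0909$)
$D \left(-15\right) 5 = \left(- \frac{12}{11}\right) \left(-15\right) 5 = \frac{180}{11} \cdot 5 = \frac{900}{11}$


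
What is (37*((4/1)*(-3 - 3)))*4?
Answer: -3552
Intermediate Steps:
(37*((4/1)*(-3 - 3)))*4 = (37*((4*1)*(-6)))*4 = (37*(4*(-6)))*4 = (37*(-24))*4 = -888*4 = -3552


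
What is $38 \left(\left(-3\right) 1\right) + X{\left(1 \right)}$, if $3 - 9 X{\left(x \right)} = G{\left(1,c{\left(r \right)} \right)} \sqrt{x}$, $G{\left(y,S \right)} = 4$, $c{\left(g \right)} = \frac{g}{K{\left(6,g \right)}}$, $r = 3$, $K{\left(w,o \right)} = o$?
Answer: $- \frac{1027}{9} \approx -114.11$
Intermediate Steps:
$c{\left(g \right)} = 1$ ($c{\left(g \right)} = \frac{g}{g} = 1$)
$X{\left(x \right)} = \frac{1}{3} - \frac{4 \sqrt{x}}{9}$
$38 \left(\left(-3\right) 1\right) + X{\left(1 \right)} = 38 \left(\left(-3\right) 1\right) + \left(\frac{1}{3} - \frac{4 \sqrt{1}}{9}\right) = 38 \left(-3\right) + \left(\frac{1}{3} - \frac{4}{9}\right) = -114 + \left(\frac{1}{3} - \frac{4}{9}\right) = -114 - \frac{1}{9} = - \frac{1027}{9}$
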